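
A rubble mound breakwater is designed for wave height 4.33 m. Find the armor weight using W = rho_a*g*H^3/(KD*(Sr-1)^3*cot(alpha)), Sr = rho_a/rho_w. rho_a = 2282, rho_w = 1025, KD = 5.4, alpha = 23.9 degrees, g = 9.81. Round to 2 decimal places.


Sr = rho_a / rho_w = 2282 / 1025 = 2.226341
(Sr - 1) = 1.226341
(Sr - 1)^3 = 1.844311
cot(23.9) = 1 / tan(23.9) = 1 / 0.443139 = 2.256628
Numerator = 2282 * 9.81 * 4.33^3 = 1817390.8472
Denominator = 5.4 * 1.844311 * 2.256628 = 22.474396
W = 1817390.8472 / 22.474396
W = 80864.95 N

80864.95


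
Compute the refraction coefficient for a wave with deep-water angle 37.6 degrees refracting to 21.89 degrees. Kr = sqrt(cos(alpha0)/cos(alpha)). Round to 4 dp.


Kr = sqrt(cos(alpha0) / cos(alpha))
cos(37.6) = 0.792290
cos(21.89) = 0.927901
Kr = sqrt(0.792290 / 0.927901)
Kr = sqrt(0.853851)
Kr = 0.9240

0.9240


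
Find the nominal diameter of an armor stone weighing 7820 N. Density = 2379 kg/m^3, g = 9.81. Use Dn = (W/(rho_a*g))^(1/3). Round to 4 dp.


V = W / (rho_a * g)
V = 7820 / (2379 * 9.81)
V = 7820 / 23337.99
V = 0.335076 m^3
Dn = V^(1/3) = 0.335076^(1/3)
Dn = 0.6946 m

0.6946


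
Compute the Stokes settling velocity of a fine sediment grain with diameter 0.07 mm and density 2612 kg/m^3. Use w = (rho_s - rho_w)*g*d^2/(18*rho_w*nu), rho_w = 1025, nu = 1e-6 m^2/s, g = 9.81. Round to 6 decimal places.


w = (rho_s - rho_w) * g * d^2 / (18 * rho_w * nu)
d = 0.07 mm = 0.000070 m
rho_s - rho_w = 2612 - 1025 = 1587
Numerator = 1587 * 9.81 * (0.000070)^2 = 0.000076285503
Denominator = 18 * 1025 * 1e-6 = 0.018450
w = 0.004135 m/s

0.004135


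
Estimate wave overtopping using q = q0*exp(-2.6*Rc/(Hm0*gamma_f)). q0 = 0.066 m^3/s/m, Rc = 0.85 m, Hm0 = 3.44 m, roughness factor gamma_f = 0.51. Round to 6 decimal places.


q = q0 * exp(-2.6 * Rc / (Hm0 * gamma_f))
Exponent = -2.6 * 0.85 / (3.44 * 0.51)
= -2.6 * 0.85 / 1.7544
= -1.259690
exp(-1.259690) = 0.283742
q = 0.066 * 0.283742
q = 0.018727 m^3/s/m

0.018727


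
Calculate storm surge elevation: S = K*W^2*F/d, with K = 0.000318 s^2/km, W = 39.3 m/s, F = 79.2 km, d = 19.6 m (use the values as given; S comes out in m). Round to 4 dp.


S = K * W^2 * F / d
W^2 = 39.3^2 = 1544.49
S = 0.000318 * 1544.49 * 79.2 / 19.6
Numerator = 0.000318 * 1544.49 * 79.2 = 38.898907
S = 38.898907 / 19.6 = 1.9846 m

1.9846


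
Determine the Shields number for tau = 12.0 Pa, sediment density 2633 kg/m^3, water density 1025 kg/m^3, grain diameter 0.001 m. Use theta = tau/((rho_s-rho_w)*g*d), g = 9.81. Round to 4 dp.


theta = tau / ((rho_s - rho_w) * g * d)
rho_s - rho_w = 2633 - 1025 = 1608
Denominator = 1608 * 9.81 * 0.001 = 15.774480
theta = 12.0 / 15.774480
theta = 0.7607

0.7607


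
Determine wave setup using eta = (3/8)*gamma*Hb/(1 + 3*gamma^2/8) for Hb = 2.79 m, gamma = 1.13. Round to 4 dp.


eta = (3/8) * gamma * Hb / (1 + 3*gamma^2/8)
Numerator = (3/8) * 1.13 * 2.79 = 1.182262
Denominator = 1 + 3*1.13^2/8 = 1 + 0.478838 = 1.478838
eta = 1.182262 / 1.478838
eta = 0.7995 m

0.7995


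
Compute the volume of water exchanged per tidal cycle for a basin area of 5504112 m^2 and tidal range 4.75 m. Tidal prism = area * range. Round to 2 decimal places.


Tidal prism = Area * Tidal range
P = 5504112 * 4.75
P = 26144532.00 m^3

26144532.00


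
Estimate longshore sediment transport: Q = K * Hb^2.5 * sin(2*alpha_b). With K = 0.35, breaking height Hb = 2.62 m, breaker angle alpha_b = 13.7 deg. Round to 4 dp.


Q = K * Hb^2.5 * sin(2 * alpha_b)
Hb^2.5 = 2.62^2.5 = 11.111002
sin(2 * 13.7) = sin(27.4) = 0.460200
Q = 0.35 * 11.111002 * 0.460200
Q = 1.7896 m^3/s

1.7896


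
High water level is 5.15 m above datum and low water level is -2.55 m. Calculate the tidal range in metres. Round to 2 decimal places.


Tidal range = High water - Low water
Tidal range = 5.15 - (-2.55)
Tidal range = 7.70 m

7.70


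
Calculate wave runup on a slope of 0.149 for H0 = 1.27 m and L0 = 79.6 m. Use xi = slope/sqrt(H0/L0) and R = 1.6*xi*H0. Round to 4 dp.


xi = slope / sqrt(H0/L0)
H0/L0 = 1.27/79.6 = 0.015955
sqrt(0.015955) = 0.126312
xi = 0.149 / 0.126312 = 1.179617
R = 1.6 * xi * H0 = 1.6 * 1.179617 * 1.27
R = 2.3970 m

2.3970


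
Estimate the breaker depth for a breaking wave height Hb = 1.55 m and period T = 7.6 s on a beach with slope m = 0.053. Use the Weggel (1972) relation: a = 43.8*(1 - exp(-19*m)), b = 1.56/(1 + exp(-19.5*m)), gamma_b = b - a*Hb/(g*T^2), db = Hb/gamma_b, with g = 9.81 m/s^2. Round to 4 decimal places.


a = 43.8 * (1 - exp(-19 * m))
exp(-19 * 0.053) = exp(-1.0070) = 0.365313
a = 43.8 * (1 - 0.365313) = 27.799278
b = 1.56 / (1 + exp(-19.5 * m))
exp(-19.5 * 0.053) = exp(-1.0335) = 0.355760
b = 1.56 / (1 + 0.355760) = 1.150646
Hb / (g * T^2) = 1.55 / (9.81 * 7.6^2) = 1.55 / 566.6256 = 0.00273549
gamma_b = b - a * Hb/(g*T^2) = 1.150646 - 27.799278 * 0.00273549 = 1.074602
db = Hb / gamma_b = 1.55 / 1.074602
db = 1.4424 m

1.4424


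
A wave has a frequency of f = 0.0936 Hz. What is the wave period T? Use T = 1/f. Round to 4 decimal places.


T = 1 / f
T = 1 / 0.0936
T = 10.6838 s

10.6838


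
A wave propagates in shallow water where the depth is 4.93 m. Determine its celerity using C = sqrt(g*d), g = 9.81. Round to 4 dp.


Using the shallow-water approximation:
C = sqrt(g * d) = sqrt(9.81 * 4.93)
C = sqrt(48.3633)
C = 6.9544 m/s

6.9544


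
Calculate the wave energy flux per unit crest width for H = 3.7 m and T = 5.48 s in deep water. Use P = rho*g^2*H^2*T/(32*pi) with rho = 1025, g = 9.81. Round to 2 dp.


P = rho * g^2 * H^2 * T / (32 * pi)
P = 1025 * 9.81^2 * 3.7^2 * 5.48 / (32 * pi)
P = 1025 * 96.2361 * 13.6900 * 5.48 / 100.53096
P = 73611.56 W/m

73611.56


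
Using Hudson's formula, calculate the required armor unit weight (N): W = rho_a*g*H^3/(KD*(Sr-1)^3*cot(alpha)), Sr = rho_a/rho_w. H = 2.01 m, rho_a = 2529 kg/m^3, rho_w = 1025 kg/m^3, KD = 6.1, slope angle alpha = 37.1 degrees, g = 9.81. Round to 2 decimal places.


Sr = rho_a / rho_w = 2529 / 1025 = 2.467317
(Sr - 1) = 1.467317
(Sr - 1)^3 = 3.159162
cot(37.1) = 1 / tan(37.1) = 1 / 0.756294 = 1.322237
Numerator = 2529 * 9.81 * 2.01^3 = 201467.9693
Denominator = 6.1 * 3.159162 * 1.322237 = 25.480683
W = 201467.9693 / 25.480683
W = 7906.69 N

7906.69


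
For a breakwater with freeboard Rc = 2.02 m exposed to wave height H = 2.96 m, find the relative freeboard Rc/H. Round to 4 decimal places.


Relative freeboard = Rc / H
= 2.02 / 2.96
= 0.6824

0.6824


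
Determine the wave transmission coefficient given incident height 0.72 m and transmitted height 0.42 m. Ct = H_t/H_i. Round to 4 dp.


Ct = H_t / H_i
Ct = 0.42 / 0.72
Ct = 0.5833

0.5833


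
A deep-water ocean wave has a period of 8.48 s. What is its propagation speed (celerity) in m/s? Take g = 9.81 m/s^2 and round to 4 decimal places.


We use the deep-water celerity formula:
C = g * T / (2 * pi)
C = 9.81 * 8.48 / (2 * 3.14159...)
C = 83.188800 / 6.283185
C = 13.2399 m/s

13.2399


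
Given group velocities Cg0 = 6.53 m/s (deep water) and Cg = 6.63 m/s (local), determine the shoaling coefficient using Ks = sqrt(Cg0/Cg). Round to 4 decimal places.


Ks = sqrt(Cg0 / Cg)
Ks = sqrt(6.53 / 6.63)
Ks = sqrt(0.9849)
Ks = 0.9924

0.9924


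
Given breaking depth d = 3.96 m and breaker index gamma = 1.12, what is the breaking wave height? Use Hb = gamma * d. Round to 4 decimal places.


Hb = gamma * d
Hb = 1.12 * 3.96
Hb = 4.4352 m

4.4352


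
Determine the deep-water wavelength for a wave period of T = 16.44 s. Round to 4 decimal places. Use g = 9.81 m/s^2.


L0 = g * T^2 / (2 * pi)
L0 = 9.81 * 16.44^2 / (2 * pi)
L0 = 9.81 * 270.2736 / 6.28319
L0 = 2651.3840 / 6.28319
L0 = 421.9809 m

421.9809


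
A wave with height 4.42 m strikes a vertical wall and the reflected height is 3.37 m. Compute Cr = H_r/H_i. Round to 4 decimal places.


Cr = H_r / H_i
Cr = 3.37 / 4.42
Cr = 0.7624

0.7624


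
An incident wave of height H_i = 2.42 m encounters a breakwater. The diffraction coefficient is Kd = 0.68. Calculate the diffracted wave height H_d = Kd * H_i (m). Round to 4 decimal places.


H_d = Kd * H_i
H_d = 0.68 * 2.42
H_d = 1.6456 m

1.6456


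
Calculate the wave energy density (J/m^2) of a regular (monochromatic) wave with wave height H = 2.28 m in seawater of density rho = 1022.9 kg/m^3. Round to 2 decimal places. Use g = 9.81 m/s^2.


E = (1/8) * rho * g * H^2
E = (1/8) * 1022.9 * 9.81 * 2.28^2
E = 0.125 * 1022.9 * 9.81 * 5.1984
E = 6520.51 J/m^2

6520.51


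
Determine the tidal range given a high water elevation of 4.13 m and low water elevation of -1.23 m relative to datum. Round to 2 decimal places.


Tidal range = High water - Low water
Tidal range = 4.13 - (-1.23)
Tidal range = 5.36 m

5.36


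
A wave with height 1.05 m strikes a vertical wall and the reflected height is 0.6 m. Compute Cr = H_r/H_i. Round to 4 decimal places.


Cr = H_r / H_i
Cr = 0.6 / 1.05
Cr = 0.5714

0.5714


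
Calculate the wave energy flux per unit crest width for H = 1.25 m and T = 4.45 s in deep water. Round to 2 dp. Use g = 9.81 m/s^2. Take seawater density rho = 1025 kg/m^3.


P = rho * g^2 * H^2 * T / (32 * pi)
P = 1025 * 9.81^2 * 1.25^2 * 4.45 / (32 * pi)
P = 1025 * 96.2361 * 1.5625 * 4.45 / 100.53096
P = 6822.48 W/m

6822.48


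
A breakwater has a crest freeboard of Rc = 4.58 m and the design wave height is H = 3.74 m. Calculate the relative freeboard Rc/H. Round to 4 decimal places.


Relative freeboard = Rc / H
= 4.58 / 3.74
= 1.2246

1.2246


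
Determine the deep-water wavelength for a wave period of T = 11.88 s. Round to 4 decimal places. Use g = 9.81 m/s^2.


L0 = g * T^2 / (2 * pi)
L0 = 9.81 * 11.88^2 / (2 * pi)
L0 = 9.81 * 141.1344 / 6.28319
L0 = 1384.5285 / 6.28319
L0 = 220.3545 m

220.3545


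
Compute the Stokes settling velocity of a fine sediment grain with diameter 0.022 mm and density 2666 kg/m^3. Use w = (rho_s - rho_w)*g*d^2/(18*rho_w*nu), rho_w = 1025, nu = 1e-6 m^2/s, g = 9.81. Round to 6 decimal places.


w = (rho_s - rho_w) * g * d^2 / (18 * rho_w * nu)
d = 0.022 mm = 0.000022 m
rho_s - rho_w = 2666 - 1025 = 1641
Numerator = 1641 * 9.81 * (0.000022)^2 = 0.000007791534
Denominator = 18 * 1025 * 1e-6 = 0.018450
w = 0.000422 m/s

0.000422


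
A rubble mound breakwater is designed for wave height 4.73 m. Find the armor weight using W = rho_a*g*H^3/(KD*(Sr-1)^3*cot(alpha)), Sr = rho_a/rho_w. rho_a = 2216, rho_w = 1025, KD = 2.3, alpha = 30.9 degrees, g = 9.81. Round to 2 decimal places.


Sr = rho_a / rho_w = 2216 / 1025 = 2.161951
(Sr - 1) = 1.161951
(Sr - 1)^3 = 1.568786
cot(30.9) = 1 / tan(30.9) = 1 / 0.598488 = 1.670878
Numerator = 2216 * 9.81 * 4.73^3 = 2300499.7248
Denominator = 2.3 * 1.568786 * 1.670878 = 6.028876
W = 2300499.7248 / 6.028876
W = 381580.22 N

381580.22


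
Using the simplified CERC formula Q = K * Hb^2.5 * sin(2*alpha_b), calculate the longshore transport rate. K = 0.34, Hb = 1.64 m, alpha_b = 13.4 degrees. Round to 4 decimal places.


Q = K * Hb^2.5 * sin(2 * alpha_b)
Hb^2.5 = 1.64^2.5 = 3.444369
sin(2 * 13.4) = sin(26.8) = 0.450878
Q = 0.34 * 3.444369 * 0.450878
Q = 0.5280 m^3/s

0.5280


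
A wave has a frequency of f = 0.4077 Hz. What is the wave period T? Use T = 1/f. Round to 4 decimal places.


T = 1 / f
T = 1 / 0.4077
T = 2.4528 s

2.4528


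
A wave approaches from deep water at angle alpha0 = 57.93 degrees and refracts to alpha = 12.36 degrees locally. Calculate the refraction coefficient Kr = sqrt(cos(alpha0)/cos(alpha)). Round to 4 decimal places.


Kr = sqrt(cos(alpha0) / cos(alpha))
cos(57.93) = 0.530955
cos(12.36) = 0.976822
Kr = sqrt(0.530955 / 0.976822)
Kr = sqrt(0.543553)
Kr = 0.7373

0.7373


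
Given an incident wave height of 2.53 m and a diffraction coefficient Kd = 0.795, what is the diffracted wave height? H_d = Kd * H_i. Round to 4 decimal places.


H_d = Kd * H_i
H_d = 0.795 * 2.53
H_d = 2.0114 m

2.0114


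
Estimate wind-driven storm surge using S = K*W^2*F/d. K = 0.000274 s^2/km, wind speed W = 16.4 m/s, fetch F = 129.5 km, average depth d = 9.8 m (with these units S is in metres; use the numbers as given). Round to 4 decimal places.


S = K * W^2 * F / d
W^2 = 16.4^2 = 268.96
S = 0.000274 * 268.96 * 129.5 / 9.8
Numerator = 0.000274 * 268.96 * 129.5 = 9.543508
S = 9.543508 / 9.8 = 0.9738 m

0.9738


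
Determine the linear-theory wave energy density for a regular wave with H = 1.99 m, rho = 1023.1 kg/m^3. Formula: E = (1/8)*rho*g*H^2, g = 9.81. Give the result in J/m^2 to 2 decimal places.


E = (1/8) * rho * g * H^2
E = (1/8) * 1023.1 * 9.81 * 1.99^2
E = 0.125 * 1023.1 * 9.81 * 3.9601
E = 4968.25 J/m^2

4968.25


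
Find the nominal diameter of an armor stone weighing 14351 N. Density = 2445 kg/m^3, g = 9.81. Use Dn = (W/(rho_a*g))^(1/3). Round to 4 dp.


V = W / (rho_a * g)
V = 14351 / (2445 * 9.81)
V = 14351 / 23985.45
V = 0.598321 m^3
Dn = V^(1/3) = 0.598321^(1/3)
Dn = 0.8426 m

0.8426


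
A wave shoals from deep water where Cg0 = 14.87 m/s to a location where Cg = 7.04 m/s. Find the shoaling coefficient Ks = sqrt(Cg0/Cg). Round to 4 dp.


Ks = sqrt(Cg0 / Cg)
Ks = sqrt(14.87 / 7.04)
Ks = sqrt(2.1122)
Ks = 1.4533

1.4533


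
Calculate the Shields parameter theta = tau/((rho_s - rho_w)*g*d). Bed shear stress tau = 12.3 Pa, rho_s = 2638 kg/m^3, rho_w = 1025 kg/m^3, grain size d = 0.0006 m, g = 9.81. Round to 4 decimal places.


theta = tau / ((rho_s - rho_w) * g * d)
rho_s - rho_w = 2638 - 1025 = 1613
Denominator = 1613 * 9.81 * 0.0006 = 9.494118
theta = 12.3 / 9.494118
theta = 1.2955

1.2955


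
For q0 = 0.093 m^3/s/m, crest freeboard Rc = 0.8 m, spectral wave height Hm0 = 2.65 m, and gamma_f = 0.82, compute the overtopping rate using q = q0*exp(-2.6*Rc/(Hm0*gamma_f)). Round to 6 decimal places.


q = q0 * exp(-2.6 * Rc / (Hm0 * gamma_f))
Exponent = -2.6 * 0.8 / (2.65 * 0.82)
= -2.6 * 0.8 / 2.1730
= -0.957202
exp(-0.957202) = 0.383966
q = 0.093 * 0.383966
q = 0.035709 m^3/s/m

0.035709


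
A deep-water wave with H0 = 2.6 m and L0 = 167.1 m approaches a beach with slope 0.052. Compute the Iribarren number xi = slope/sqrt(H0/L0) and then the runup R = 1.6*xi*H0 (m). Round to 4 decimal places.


xi = slope / sqrt(H0/L0)
H0/L0 = 2.6/167.1 = 0.015560
sqrt(0.015560) = 0.124738
xi = 0.052 / 0.124738 = 0.416874
R = 1.6 * xi * H0 = 1.6 * 0.416874 * 2.6
R = 1.7342 m

1.7342


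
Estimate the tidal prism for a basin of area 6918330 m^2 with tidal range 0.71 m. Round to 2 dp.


Tidal prism = Area * Tidal range
P = 6918330 * 0.71
P = 4912014.30 m^3

4912014.30


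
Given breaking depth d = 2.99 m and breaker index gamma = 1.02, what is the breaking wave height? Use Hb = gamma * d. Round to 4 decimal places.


Hb = gamma * d
Hb = 1.02 * 2.99
Hb = 3.0498 m

3.0498


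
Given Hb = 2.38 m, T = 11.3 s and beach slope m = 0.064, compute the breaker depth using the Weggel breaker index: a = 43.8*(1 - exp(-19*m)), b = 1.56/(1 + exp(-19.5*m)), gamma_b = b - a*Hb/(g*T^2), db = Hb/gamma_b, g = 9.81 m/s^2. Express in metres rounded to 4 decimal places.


a = 43.8 * (1 - exp(-19 * m))
exp(-19 * 0.064) = exp(-1.2160) = 0.296413
a = 43.8 * (1 - 0.296413) = 30.817091
b = 1.56 / (1 + exp(-19.5 * m))
exp(-19.5 * 0.064) = exp(-1.2480) = 0.287078
b = 1.56 / (1 + 0.287078) = 1.212047
Hb / (g * T^2) = 2.38 / (9.81 * 11.3^2) = 2.38 / 1252.6389 = 0.00189999
gamma_b = b - a * Hb/(g*T^2) = 1.212047 - 30.817091 * 0.00189999 = 1.153495
db = Hb / gamma_b = 2.38 / 1.153495
db = 2.0633 m

2.0633


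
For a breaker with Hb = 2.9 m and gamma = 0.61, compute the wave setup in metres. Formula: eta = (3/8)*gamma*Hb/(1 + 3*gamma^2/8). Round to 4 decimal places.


eta = (3/8) * gamma * Hb / (1 + 3*gamma^2/8)
Numerator = (3/8) * 0.61 * 2.9 = 0.663375
Denominator = 1 + 3*0.61^2/8 = 1 + 0.139538 = 1.139538
eta = 0.663375 / 1.139538
eta = 0.5821 m

0.5821


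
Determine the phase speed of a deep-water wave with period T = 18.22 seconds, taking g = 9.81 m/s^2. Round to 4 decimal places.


We use the deep-water celerity formula:
C = g * T / (2 * pi)
C = 9.81 * 18.22 / (2 * 3.14159...)
C = 178.738200 / 6.283185
C = 28.4471 m/s

28.4471


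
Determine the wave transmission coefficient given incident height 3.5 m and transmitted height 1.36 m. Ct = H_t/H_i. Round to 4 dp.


Ct = H_t / H_i
Ct = 1.36 / 3.5
Ct = 0.3886

0.3886


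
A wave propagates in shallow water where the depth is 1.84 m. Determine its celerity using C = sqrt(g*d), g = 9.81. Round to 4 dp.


Using the shallow-water approximation:
C = sqrt(g * d) = sqrt(9.81 * 1.84)
C = sqrt(18.0504)
C = 4.2486 m/s

4.2486


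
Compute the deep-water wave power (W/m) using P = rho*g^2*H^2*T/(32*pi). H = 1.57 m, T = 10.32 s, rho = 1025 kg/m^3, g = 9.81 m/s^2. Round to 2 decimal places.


P = rho * g^2 * H^2 * T / (32 * pi)
P = 1025 * 9.81^2 * 1.57^2 * 10.32 / (32 * pi)
P = 1025 * 96.2361 * 2.4649 * 10.32 / 100.53096
P = 24959.80 W/m

24959.80


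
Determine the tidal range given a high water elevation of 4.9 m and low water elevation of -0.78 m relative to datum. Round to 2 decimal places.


Tidal range = High water - Low water
Tidal range = 4.9 - (-0.78)
Tidal range = 5.68 m

5.68


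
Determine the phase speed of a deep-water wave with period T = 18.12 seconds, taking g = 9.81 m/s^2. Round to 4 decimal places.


We use the deep-water celerity formula:
C = g * T / (2 * pi)
C = 9.81 * 18.12 / (2 * 3.14159...)
C = 177.757200 / 6.283185
C = 28.2909 m/s

28.2909


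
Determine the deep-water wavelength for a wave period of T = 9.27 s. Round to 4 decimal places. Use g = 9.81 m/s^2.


L0 = g * T^2 / (2 * pi)
L0 = 9.81 * 9.27^2 / (2 * pi)
L0 = 9.81 * 85.9329 / 6.28319
L0 = 843.0017 / 6.28319
L0 = 134.1679 m

134.1679


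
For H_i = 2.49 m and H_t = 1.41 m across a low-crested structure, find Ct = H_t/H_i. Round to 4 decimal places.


Ct = H_t / H_i
Ct = 1.41 / 2.49
Ct = 0.5663

0.5663


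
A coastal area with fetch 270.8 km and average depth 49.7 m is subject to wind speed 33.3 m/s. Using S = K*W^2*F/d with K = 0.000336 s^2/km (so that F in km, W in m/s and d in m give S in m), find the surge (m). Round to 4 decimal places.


S = K * W^2 * F / d
W^2 = 33.3^2 = 1108.89
S = 0.000336 * 1108.89 * 270.8 / 49.7
Numerator = 0.000336 * 1108.89 * 270.8 = 100.896570
S = 100.896570 / 49.7 = 2.0301 m

2.0301


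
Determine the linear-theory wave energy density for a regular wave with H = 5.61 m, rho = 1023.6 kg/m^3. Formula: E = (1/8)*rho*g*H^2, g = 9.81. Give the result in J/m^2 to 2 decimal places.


E = (1/8) * rho * g * H^2
E = (1/8) * 1023.6 * 9.81 * 5.61^2
E = 0.125 * 1023.6 * 9.81 * 31.4721
E = 39503.45 J/m^2

39503.45


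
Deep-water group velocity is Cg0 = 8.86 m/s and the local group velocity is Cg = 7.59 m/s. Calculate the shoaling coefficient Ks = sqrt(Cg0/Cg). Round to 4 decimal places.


Ks = sqrt(Cg0 / Cg)
Ks = sqrt(8.86 / 7.59)
Ks = sqrt(1.1673)
Ks = 1.0804

1.0804


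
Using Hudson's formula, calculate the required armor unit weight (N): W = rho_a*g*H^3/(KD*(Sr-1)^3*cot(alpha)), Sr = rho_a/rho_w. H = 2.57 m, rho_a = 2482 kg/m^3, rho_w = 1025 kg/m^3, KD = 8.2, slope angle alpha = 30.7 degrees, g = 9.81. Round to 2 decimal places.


Sr = rho_a / rho_w = 2482 / 1025 = 2.421463
(Sr - 1) = 1.421463
(Sr - 1)^3 = 2.872150
cot(30.7) = 1 / tan(30.7) = 1 / 0.593757 = 1.684192
Numerator = 2482 * 9.81 * 2.57^3 = 413304.5197
Denominator = 8.2 * 2.872150 * 1.684192 = 39.665460
W = 413304.5197 / 39.665460
W = 10419.76 N

10419.76


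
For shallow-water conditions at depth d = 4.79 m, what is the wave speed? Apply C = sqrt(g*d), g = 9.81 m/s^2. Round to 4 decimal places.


Using the shallow-water approximation:
C = sqrt(g * d) = sqrt(9.81 * 4.79)
C = sqrt(46.9899)
C = 6.8549 m/s

6.8549


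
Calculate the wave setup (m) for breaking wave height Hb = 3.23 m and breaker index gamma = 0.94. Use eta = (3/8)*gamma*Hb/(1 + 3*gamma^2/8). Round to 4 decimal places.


eta = (3/8) * gamma * Hb / (1 + 3*gamma^2/8)
Numerator = (3/8) * 0.94 * 3.23 = 1.138575
Denominator = 1 + 3*0.94^2/8 = 1 + 0.331350 = 1.331350
eta = 1.138575 / 1.331350
eta = 0.8552 m

0.8552


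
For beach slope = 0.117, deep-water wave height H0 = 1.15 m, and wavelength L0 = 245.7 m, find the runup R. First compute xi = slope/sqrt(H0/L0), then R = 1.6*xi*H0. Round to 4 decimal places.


xi = slope / sqrt(H0/L0)
H0/L0 = 1.15/245.7 = 0.004681
sqrt(0.004681) = 0.068414
xi = 0.117 / 0.068414 = 1.710171
R = 1.6 * xi * H0 = 1.6 * 1.710171 * 1.15
R = 3.1467 m

3.1467


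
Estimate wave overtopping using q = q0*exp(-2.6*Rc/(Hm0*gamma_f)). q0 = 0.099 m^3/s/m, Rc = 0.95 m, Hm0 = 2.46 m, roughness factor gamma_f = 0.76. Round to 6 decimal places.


q = q0 * exp(-2.6 * Rc / (Hm0 * gamma_f))
Exponent = -2.6 * 0.95 / (2.46 * 0.76)
= -2.6 * 0.95 / 1.8696
= -1.321138
exp(-1.321138) = 0.266831
q = 0.099 * 0.266831
q = 0.026416 m^3/s/m

0.026416


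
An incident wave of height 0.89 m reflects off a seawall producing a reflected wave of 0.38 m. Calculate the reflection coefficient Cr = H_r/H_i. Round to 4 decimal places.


Cr = H_r / H_i
Cr = 0.38 / 0.89
Cr = 0.4270

0.4270


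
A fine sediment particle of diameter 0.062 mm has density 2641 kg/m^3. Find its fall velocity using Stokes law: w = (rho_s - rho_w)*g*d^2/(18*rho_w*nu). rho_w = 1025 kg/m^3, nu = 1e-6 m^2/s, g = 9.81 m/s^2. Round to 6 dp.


w = (rho_s - rho_w) * g * d^2 / (18 * rho_w * nu)
d = 0.062 mm = 0.000062 m
rho_s - rho_w = 2641 - 1025 = 1616
Numerator = 1616 * 9.81 * (0.000062)^2 = 0.000060938778
Denominator = 18 * 1025 * 1e-6 = 0.018450
w = 0.003303 m/s

0.003303


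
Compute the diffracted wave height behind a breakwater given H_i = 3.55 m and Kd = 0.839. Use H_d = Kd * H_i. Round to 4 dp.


H_d = Kd * H_i
H_d = 0.839 * 3.55
H_d = 2.9785 m

2.9785


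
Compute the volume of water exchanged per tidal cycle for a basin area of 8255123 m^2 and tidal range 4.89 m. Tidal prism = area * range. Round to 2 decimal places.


Tidal prism = Area * Tidal range
P = 8255123 * 4.89
P = 40367551.47 m^3

40367551.47


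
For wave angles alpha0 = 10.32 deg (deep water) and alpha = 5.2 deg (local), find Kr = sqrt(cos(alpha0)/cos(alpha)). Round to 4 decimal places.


Kr = sqrt(cos(alpha0) / cos(alpha))
cos(10.32) = 0.983823
cos(5.2) = 0.995884
Kr = sqrt(0.983823 / 0.995884)
Kr = sqrt(0.987888)
Kr = 0.9939

0.9939


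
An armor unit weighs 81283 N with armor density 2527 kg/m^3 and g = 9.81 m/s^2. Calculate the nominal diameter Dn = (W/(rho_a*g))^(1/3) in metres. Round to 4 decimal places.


V = W / (rho_a * g)
V = 81283 / (2527 * 9.81)
V = 81283 / 24789.87
V = 3.278880 m^3
Dn = V^(1/3) = 3.278880^(1/3)
Dn = 1.4856 m

1.4856


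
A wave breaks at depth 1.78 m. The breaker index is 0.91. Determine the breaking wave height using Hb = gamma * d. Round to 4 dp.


Hb = gamma * d
Hb = 0.91 * 1.78
Hb = 1.6198 m

1.6198


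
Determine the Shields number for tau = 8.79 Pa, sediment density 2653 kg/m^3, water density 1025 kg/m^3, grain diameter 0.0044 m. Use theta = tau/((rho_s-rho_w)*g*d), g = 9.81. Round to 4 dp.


theta = tau / ((rho_s - rho_w) * g * d)
rho_s - rho_w = 2653 - 1025 = 1628
Denominator = 1628 * 9.81 * 0.0044 = 70.270992
theta = 8.79 / 70.270992
theta = 0.1251

0.1251


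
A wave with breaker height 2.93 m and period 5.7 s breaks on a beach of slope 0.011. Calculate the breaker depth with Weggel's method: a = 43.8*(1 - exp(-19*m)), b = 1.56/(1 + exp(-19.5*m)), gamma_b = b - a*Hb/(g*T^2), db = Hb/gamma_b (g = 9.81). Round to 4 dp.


a = 43.8 * (1 - exp(-19 * m))
exp(-19 * 0.011) = exp(-0.2090) = 0.811395
a = 43.8 * (1 - 0.811395) = 8.260889
b = 1.56 / (1 + exp(-19.5 * m))
exp(-19.5 * 0.011) = exp(-0.2145) = 0.806945
b = 1.56 / (1 + 0.806945) = 0.863336
Hb / (g * T^2) = 2.93 / (9.81 * 5.7^2) = 2.93 / 318.7269 = 0.00919282
gamma_b = b - a * Hb/(g*T^2) = 0.863336 - 8.260889 * 0.00919282 = 0.787395
db = Hb / gamma_b = 2.93 / 0.787395
db = 3.7211 m

3.7211


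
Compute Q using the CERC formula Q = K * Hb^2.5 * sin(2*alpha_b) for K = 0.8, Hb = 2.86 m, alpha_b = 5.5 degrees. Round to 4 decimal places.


Q = K * Hb^2.5 * sin(2 * alpha_b)
Hb^2.5 = 2.86^2.5 = 13.832959
sin(2 * 5.5) = sin(11.0) = 0.190809
Q = 0.8 * 13.832959 * 0.190809
Q = 2.1116 m^3/s

2.1116


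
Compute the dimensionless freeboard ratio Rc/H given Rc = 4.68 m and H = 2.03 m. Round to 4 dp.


Relative freeboard = Rc / H
= 4.68 / 2.03
= 2.3054

2.3054


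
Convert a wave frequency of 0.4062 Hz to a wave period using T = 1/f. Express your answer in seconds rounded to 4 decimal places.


T = 1 / f
T = 1 / 0.4062
T = 2.4618 s

2.4618


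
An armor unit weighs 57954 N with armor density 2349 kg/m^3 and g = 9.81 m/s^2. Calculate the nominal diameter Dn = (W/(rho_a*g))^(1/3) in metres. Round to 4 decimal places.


V = W / (rho_a * g)
V = 57954 / (2349 * 9.81)
V = 57954 / 23043.69
V = 2.514962 m^3
Dn = V^(1/3) = 2.514962^(1/3)
Dn = 1.3599 m

1.3599


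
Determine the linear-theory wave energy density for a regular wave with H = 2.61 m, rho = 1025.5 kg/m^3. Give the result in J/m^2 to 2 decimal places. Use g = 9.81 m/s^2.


E = (1/8) * rho * g * H^2
E = (1/8) * 1025.5 * 9.81 * 2.61^2
E = 0.125 * 1025.5 * 9.81 * 6.8121
E = 8566.35 J/m^2

8566.35


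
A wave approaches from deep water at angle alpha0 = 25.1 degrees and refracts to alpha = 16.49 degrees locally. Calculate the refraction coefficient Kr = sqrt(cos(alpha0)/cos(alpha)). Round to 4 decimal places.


Kr = sqrt(cos(alpha0) / cos(alpha))
cos(25.1) = 0.905569
cos(16.49) = 0.958869
Kr = sqrt(0.905569 / 0.958869)
Kr = sqrt(0.944413)
Kr = 0.9718

0.9718


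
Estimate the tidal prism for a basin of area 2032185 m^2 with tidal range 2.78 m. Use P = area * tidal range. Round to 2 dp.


Tidal prism = Area * Tidal range
P = 2032185 * 2.78
P = 5649474.30 m^3

5649474.30


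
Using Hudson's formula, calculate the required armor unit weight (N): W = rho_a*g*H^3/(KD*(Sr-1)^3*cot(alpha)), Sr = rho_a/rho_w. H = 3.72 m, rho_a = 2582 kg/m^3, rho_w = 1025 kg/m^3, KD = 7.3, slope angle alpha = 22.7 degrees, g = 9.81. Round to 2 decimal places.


Sr = rho_a / rho_w = 2582 / 1025 = 2.519024
(Sr - 1) = 1.519024
(Sr - 1)^3 = 3.505050
cot(22.7) = 1 / tan(22.7) = 1 / 0.418309 = 2.390577
Numerator = 2582 * 9.81 * 3.72^3 = 1303929.3621
Denominator = 7.3 * 3.505050 * 2.390577 = 61.167373
W = 1303929.3621 / 61.167373
W = 21317.40 N

21317.40


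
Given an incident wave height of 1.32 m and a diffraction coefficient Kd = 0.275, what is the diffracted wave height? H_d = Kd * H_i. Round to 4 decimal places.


H_d = Kd * H_i
H_d = 0.275 * 1.32
H_d = 0.3630 m

0.3630


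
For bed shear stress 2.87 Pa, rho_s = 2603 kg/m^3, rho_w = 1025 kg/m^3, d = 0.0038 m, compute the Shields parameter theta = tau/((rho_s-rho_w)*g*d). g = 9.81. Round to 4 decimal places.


theta = tau / ((rho_s - rho_w) * g * d)
rho_s - rho_w = 2603 - 1025 = 1578
Denominator = 1578 * 9.81 * 0.0038 = 58.824684
theta = 2.87 / 58.824684
theta = 0.0488

0.0488


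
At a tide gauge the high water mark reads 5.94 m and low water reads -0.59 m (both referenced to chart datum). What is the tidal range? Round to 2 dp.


Tidal range = High water - Low water
Tidal range = 5.94 - (-0.59)
Tidal range = 6.53 m

6.53


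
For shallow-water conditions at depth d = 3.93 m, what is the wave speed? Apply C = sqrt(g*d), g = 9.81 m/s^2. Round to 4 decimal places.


Using the shallow-water approximation:
C = sqrt(g * d) = sqrt(9.81 * 3.93)
C = sqrt(38.5533)
C = 6.2091 m/s

6.2091


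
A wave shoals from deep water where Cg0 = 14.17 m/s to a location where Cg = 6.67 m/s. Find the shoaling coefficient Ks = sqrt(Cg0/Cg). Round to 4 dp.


Ks = sqrt(Cg0 / Cg)
Ks = sqrt(14.17 / 6.67)
Ks = sqrt(2.1244)
Ks = 1.4575

1.4575


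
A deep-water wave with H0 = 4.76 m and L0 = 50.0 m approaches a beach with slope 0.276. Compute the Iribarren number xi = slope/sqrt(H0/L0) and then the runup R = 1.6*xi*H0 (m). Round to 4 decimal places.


xi = slope / sqrt(H0/L0)
H0/L0 = 4.76/50.0 = 0.095200
sqrt(0.095200) = 0.308545
xi = 0.276 / 0.308545 = 0.894521
R = 1.6 * xi * H0 = 1.6 * 0.894521 * 4.76
R = 6.8127 m

6.8127


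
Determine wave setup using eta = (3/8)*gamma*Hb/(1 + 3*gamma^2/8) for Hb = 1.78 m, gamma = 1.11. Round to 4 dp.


eta = (3/8) * gamma * Hb / (1 + 3*gamma^2/8)
Numerator = (3/8) * 1.11 * 1.78 = 0.740925
Denominator = 1 + 3*1.11^2/8 = 1 + 0.462038 = 1.462038
eta = 0.740925 / 1.462038
eta = 0.5068 m

0.5068


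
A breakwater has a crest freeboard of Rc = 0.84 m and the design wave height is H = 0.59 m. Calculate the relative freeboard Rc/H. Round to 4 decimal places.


Relative freeboard = Rc / H
= 0.84 / 0.59
= 1.4237

1.4237


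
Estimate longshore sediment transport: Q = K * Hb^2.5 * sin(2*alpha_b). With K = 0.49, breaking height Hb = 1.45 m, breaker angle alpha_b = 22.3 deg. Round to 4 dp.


Q = K * Hb^2.5 * sin(2 * alpha_b)
Hb^2.5 = 1.45^2.5 = 2.531745
sin(2 * 22.3) = sin(44.6) = 0.702153
Q = 0.49 * 2.531745 * 0.702153
Q = 0.8711 m^3/s

0.8711


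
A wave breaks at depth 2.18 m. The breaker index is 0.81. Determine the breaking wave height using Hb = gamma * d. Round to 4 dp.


Hb = gamma * d
Hb = 0.81 * 2.18
Hb = 1.7658 m

1.7658


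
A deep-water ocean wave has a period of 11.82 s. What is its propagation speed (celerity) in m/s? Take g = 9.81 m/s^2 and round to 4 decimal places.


We use the deep-water celerity formula:
C = g * T / (2 * pi)
C = 9.81 * 11.82 / (2 * 3.14159...)
C = 115.954200 / 6.283185
C = 18.4547 m/s

18.4547


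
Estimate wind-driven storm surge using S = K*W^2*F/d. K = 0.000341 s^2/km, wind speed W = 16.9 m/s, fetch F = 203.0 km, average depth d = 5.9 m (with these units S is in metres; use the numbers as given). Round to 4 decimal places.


S = K * W^2 * F / d
W^2 = 16.9^2 = 285.61
S = 0.000341 * 285.61 * 203.0 / 5.9
Numerator = 0.000341 * 285.61 * 203.0 = 19.770781
S = 19.770781 / 5.9 = 3.3510 m

3.3510


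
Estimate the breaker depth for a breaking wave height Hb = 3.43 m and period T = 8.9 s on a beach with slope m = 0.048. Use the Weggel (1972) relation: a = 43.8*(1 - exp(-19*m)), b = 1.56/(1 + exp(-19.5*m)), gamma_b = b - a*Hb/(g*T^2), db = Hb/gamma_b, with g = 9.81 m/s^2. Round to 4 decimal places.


a = 43.8 * (1 - exp(-19 * m))
exp(-19 * 0.048) = exp(-0.9120) = 0.401720
a = 43.8 * (1 - 0.401720) = 26.204665
b = 1.56 / (1 + exp(-19.5 * m))
exp(-19.5 * 0.048) = exp(-0.9360) = 0.392193
b = 1.56 / (1 + 0.392193) = 1.120534
Hb / (g * T^2) = 3.43 / (9.81 * 8.9^2) = 3.43 / 777.0501 = 0.00441413
gamma_b = b - a * Hb/(g*T^2) = 1.120534 - 26.204665 * 0.00441413 = 1.004863
db = Hb / gamma_b = 3.43 / 1.004863
db = 3.4134 m

3.4134


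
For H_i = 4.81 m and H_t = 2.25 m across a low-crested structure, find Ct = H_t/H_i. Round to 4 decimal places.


Ct = H_t / H_i
Ct = 2.25 / 4.81
Ct = 0.4678

0.4678


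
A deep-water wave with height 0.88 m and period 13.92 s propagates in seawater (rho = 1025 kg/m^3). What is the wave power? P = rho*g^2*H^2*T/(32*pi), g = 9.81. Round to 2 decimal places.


P = rho * g^2 * H^2 * T / (32 * pi)
P = 1025 * 9.81^2 * 0.88^2 * 13.92 / (32 * pi)
P = 1025 * 96.2361 * 0.7744 * 13.92 / 100.53096
P = 10577.10 W/m

10577.10


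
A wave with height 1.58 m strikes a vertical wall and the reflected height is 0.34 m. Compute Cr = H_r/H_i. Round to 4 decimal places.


Cr = H_r / H_i
Cr = 0.34 / 1.58
Cr = 0.2152

0.2152


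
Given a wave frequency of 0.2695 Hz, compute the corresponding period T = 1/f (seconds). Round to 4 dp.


T = 1 / f
T = 1 / 0.2695
T = 3.7106 s

3.7106


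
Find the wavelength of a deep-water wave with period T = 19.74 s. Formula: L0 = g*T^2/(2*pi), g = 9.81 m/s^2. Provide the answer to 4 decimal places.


L0 = g * T^2 / (2 * pi)
L0 = 9.81 * 19.74^2 / (2 * pi)
L0 = 9.81 * 389.6676 / 6.28319
L0 = 3822.6392 / 6.28319
L0 = 608.3919 m

608.3919


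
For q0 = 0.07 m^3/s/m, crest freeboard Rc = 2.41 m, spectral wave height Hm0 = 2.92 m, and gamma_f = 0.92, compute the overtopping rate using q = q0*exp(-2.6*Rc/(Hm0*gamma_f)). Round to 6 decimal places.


q = q0 * exp(-2.6 * Rc / (Hm0 * gamma_f))
Exponent = -2.6 * 2.41 / (2.92 * 0.92)
= -2.6 * 2.41 / 2.6864
= -2.332490
exp(-2.332490) = 0.097054
q = 0.07 * 0.097054
q = 0.006794 m^3/s/m

0.006794


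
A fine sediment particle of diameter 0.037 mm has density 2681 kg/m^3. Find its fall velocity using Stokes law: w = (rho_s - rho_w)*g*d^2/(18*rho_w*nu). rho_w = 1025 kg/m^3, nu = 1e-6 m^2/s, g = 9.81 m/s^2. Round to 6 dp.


w = (rho_s - rho_w) * g * d^2 / (18 * rho_w * nu)
d = 0.037 mm = 0.000037 m
rho_s - rho_w = 2681 - 1025 = 1656
Numerator = 1656 * 9.81 * (0.000037)^2 = 0.000022239898
Denominator = 18 * 1025 * 1e-6 = 0.018450
w = 0.001205 m/s

0.001205


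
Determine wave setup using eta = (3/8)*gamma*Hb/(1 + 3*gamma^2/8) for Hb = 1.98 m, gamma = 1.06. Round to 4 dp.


eta = (3/8) * gamma * Hb / (1 + 3*gamma^2/8)
Numerator = (3/8) * 1.06 * 1.98 = 0.787050
Denominator = 1 + 3*1.06^2/8 = 1 + 0.421350 = 1.421350
eta = 0.787050 / 1.421350
eta = 0.5537 m

0.5537


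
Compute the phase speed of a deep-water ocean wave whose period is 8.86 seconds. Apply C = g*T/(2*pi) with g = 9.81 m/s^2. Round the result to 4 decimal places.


We use the deep-water celerity formula:
C = g * T / (2 * pi)
C = 9.81 * 8.86 / (2 * 3.14159...)
C = 86.916600 / 6.283185
C = 13.8332 m/s

13.8332


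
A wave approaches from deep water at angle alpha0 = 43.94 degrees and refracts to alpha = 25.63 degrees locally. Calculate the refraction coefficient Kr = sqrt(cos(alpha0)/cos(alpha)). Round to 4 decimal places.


Kr = sqrt(cos(alpha0) / cos(alpha))
cos(43.94) = 0.720067
cos(25.63) = 0.901606
Kr = sqrt(0.720067 / 0.901606)
Kr = sqrt(0.798649)
Kr = 0.8937

0.8937


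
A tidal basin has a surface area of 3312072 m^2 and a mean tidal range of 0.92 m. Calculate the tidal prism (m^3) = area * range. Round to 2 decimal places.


Tidal prism = Area * Tidal range
P = 3312072 * 0.92
P = 3047106.24 m^3

3047106.24


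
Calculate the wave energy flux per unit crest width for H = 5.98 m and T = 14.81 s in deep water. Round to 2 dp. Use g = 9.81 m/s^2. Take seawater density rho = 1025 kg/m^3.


P = rho * g^2 * H^2 * T / (32 * pi)
P = 1025 * 9.81^2 * 5.98^2 * 14.81 / (32 * pi)
P = 1025 * 96.2361 * 35.7604 * 14.81 / 100.53096
P = 519660.20 W/m

519660.20


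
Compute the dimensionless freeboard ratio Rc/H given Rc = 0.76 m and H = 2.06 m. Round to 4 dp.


Relative freeboard = Rc / H
= 0.76 / 2.06
= 0.3689

0.3689


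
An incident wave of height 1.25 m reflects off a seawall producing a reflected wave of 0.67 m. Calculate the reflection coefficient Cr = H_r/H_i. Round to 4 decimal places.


Cr = H_r / H_i
Cr = 0.67 / 1.25
Cr = 0.5360

0.5360


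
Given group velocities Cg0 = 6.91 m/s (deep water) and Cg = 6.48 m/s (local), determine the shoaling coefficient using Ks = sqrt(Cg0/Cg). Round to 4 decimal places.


Ks = sqrt(Cg0 / Cg)
Ks = sqrt(6.91 / 6.48)
Ks = sqrt(1.0664)
Ks = 1.0326

1.0326


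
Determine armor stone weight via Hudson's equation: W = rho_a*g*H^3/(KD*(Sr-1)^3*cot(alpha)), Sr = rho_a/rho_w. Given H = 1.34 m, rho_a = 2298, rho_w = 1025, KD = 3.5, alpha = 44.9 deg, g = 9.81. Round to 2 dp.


Sr = rho_a / rho_w = 2298 / 1025 = 2.241951
(Sr - 1) = 1.241951
(Sr - 1)^3 = 1.915639
cot(44.9) = 1 / tan(44.9) = 1 / 0.996515 = 1.003497
Numerator = 2298 * 9.81 * 1.34^3 = 54241.7168
Denominator = 3.5 * 1.915639 * 1.003497 = 6.728181
W = 54241.7168 / 6.728181
W = 8061.87 N

8061.87


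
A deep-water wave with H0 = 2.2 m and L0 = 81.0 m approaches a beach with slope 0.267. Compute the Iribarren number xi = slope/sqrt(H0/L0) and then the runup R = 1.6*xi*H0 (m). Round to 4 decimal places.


xi = slope / sqrt(H0/L0)
H0/L0 = 2.2/81.0 = 0.027160
sqrt(0.027160) = 0.164804
xi = 0.267 / 0.164804 = 1.620102
R = 1.6 * xi * H0 = 1.6 * 1.620102 * 2.2
R = 5.7028 m

5.7028


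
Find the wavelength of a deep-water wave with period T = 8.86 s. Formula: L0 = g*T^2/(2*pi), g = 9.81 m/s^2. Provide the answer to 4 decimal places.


L0 = g * T^2 / (2 * pi)
L0 = 9.81 * 8.86^2 / (2 * pi)
L0 = 9.81 * 78.4996 / 6.28319
L0 = 770.0811 / 6.28319
L0 = 122.5622 m

122.5622


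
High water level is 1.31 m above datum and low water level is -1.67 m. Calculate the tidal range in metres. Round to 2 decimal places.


Tidal range = High water - Low water
Tidal range = 1.31 - (-1.67)
Tidal range = 2.98 m

2.98


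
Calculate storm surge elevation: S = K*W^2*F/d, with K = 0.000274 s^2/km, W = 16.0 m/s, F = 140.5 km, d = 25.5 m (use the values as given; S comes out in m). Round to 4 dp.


S = K * W^2 * F / d
W^2 = 16.0^2 = 256.00
S = 0.000274 * 256.00 * 140.5 / 25.5
Numerator = 0.000274 * 256.00 * 140.5 = 9.855232
S = 9.855232 / 25.5 = 0.3865 m

0.3865


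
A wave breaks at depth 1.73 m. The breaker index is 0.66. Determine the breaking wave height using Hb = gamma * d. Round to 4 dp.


Hb = gamma * d
Hb = 0.66 * 1.73
Hb = 1.1418 m

1.1418


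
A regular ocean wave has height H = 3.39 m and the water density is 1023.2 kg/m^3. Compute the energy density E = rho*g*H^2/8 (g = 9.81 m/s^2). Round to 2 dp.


E = (1/8) * rho * g * H^2
E = (1/8) * 1023.2 * 9.81 * 3.39^2
E = 0.125 * 1023.2 * 9.81 * 11.4921
E = 14419.13 J/m^2

14419.13


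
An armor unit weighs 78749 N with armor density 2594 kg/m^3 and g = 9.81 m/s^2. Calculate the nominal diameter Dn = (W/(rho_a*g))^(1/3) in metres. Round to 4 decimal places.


V = W / (rho_a * g)
V = 78749 / (2594 * 9.81)
V = 78749 / 25447.14
V = 3.094611 m^3
Dn = V^(1/3) = 3.094611^(1/3)
Dn = 1.4573 m

1.4573


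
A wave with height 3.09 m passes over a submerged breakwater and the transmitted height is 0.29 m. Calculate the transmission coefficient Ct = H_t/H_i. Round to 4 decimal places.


Ct = H_t / H_i
Ct = 0.29 / 3.09
Ct = 0.0939

0.0939


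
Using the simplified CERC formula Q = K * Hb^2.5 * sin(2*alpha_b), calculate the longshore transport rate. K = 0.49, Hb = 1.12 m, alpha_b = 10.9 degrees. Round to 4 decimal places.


Q = K * Hb^2.5 * sin(2 * alpha_b)
Hb^2.5 = 1.12^2.5 = 1.327532
sin(2 * 10.9) = sin(21.8) = 0.371368
Q = 0.49 * 1.327532 * 0.371368
Q = 0.2416 m^3/s

0.2416


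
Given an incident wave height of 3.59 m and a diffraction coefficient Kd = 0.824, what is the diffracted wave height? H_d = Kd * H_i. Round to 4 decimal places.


H_d = Kd * H_i
H_d = 0.824 * 3.59
H_d = 2.9582 m

2.9582


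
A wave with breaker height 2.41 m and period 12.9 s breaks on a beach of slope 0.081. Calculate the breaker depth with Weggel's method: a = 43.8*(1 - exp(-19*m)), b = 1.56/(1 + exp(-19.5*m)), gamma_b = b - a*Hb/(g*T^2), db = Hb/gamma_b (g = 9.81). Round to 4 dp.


a = 43.8 * (1 - exp(-19 * m))
exp(-19 * 0.081) = exp(-1.5390) = 0.214596
a = 43.8 * (1 - 0.214596) = 34.400713
b = 1.56 / (1 + exp(-19.5 * m))
exp(-19.5 * 0.081) = exp(-1.5795) = 0.206078
b = 1.56 / (1 + 0.206078) = 1.293449
Hb / (g * T^2) = 2.41 / (9.81 * 12.9^2) = 2.41 / 1632.4821 = 0.00147628
gamma_b = b - a * Hb/(g*T^2) = 1.293449 - 34.400713 * 0.00147628 = 1.242663
db = Hb / gamma_b = 2.41 / 1.242663
db = 1.9394 m

1.9394


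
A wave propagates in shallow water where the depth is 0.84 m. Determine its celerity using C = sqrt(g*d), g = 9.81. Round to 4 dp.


Using the shallow-water approximation:
C = sqrt(g * d) = sqrt(9.81 * 0.84)
C = sqrt(8.2404)
C = 2.8706 m/s

2.8706


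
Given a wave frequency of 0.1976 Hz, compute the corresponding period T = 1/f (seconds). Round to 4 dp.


T = 1 / f
T = 1 / 0.1976
T = 5.0607 s

5.0607


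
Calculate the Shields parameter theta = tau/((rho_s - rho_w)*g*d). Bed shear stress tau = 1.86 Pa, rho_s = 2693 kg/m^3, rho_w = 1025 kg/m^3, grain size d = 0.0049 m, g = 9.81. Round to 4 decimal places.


theta = tau / ((rho_s - rho_w) * g * d)
rho_s - rho_w = 2693 - 1025 = 1668
Denominator = 1668 * 9.81 * 0.0049 = 80.179092
theta = 1.86 / 80.179092
theta = 0.0232

0.0232
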